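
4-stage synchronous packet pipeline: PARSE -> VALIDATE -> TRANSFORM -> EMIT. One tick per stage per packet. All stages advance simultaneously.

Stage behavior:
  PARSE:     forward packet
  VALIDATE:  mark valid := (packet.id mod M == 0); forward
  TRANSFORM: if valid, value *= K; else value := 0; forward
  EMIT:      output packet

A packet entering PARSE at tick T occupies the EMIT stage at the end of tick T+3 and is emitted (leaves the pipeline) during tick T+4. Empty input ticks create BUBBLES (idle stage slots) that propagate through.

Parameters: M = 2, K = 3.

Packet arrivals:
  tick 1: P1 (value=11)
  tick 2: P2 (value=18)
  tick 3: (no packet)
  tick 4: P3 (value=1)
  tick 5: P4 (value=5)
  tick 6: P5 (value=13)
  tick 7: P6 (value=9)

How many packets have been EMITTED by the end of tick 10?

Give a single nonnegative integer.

Answer: 5

Derivation:
Tick 1: [PARSE:P1(v=11,ok=F), VALIDATE:-, TRANSFORM:-, EMIT:-] out:-; in:P1
Tick 2: [PARSE:P2(v=18,ok=F), VALIDATE:P1(v=11,ok=F), TRANSFORM:-, EMIT:-] out:-; in:P2
Tick 3: [PARSE:-, VALIDATE:P2(v=18,ok=T), TRANSFORM:P1(v=0,ok=F), EMIT:-] out:-; in:-
Tick 4: [PARSE:P3(v=1,ok=F), VALIDATE:-, TRANSFORM:P2(v=54,ok=T), EMIT:P1(v=0,ok=F)] out:-; in:P3
Tick 5: [PARSE:P4(v=5,ok=F), VALIDATE:P3(v=1,ok=F), TRANSFORM:-, EMIT:P2(v=54,ok=T)] out:P1(v=0); in:P4
Tick 6: [PARSE:P5(v=13,ok=F), VALIDATE:P4(v=5,ok=T), TRANSFORM:P3(v=0,ok=F), EMIT:-] out:P2(v=54); in:P5
Tick 7: [PARSE:P6(v=9,ok=F), VALIDATE:P5(v=13,ok=F), TRANSFORM:P4(v=15,ok=T), EMIT:P3(v=0,ok=F)] out:-; in:P6
Tick 8: [PARSE:-, VALIDATE:P6(v=9,ok=T), TRANSFORM:P5(v=0,ok=F), EMIT:P4(v=15,ok=T)] out:P3(v=0); in:-
Tick 9: [PARSE:-, VALIDATE:-, TRANSFORM:P6(v=27,ok=T), EMIT:P5(v=0,ok=F)] out:P4(v=15); in:-
Tick 10: [PARSE:-, VALIDATE:-, TRANSFORM:-, EMIT:P6(v=27,ok=T)] out:P5(v=0); in:-
Emitted by tick 10: ['P1', 'P2', 'P3', 'P4', 'P5']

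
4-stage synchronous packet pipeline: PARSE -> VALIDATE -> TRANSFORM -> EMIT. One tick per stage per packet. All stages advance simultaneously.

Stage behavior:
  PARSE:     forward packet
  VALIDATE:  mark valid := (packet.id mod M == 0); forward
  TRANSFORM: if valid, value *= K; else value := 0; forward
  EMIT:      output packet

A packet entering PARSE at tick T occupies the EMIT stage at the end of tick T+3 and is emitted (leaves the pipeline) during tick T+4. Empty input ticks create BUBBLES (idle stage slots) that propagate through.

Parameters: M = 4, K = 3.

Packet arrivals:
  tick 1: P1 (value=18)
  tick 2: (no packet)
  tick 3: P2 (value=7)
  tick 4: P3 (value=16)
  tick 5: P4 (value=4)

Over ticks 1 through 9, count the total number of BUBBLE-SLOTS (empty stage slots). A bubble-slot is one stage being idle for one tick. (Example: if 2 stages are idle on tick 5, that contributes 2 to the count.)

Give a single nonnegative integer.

Tick 1: [PARSE:P1(v=18,ok=F), VALIDATE:-, TRANSFORM:-, EMIT:-] out:-; bubbles=3
Tick 2: [PARSE:-, VALIDATE:P1(v=18,ok=F), TRANSFORM:-, EMIT:-] out:-; bubbles=3
Tick 3: [PARSE:P2(v=7,ok=F), VALIDATE:-, TRANSFORM:P1(v=0,ok=F), EMIT:-] out:-; bubbles=2
Tick 4: [PARSE:P3(v=16,ok=F), VALIDATE:P2(v=7,ok=F), TRANSFORM:-, EMIT:P1(v=0,ok=F)] out:-; bubbles=1
Tick 5: [PARSE:P4(v=4,ok=F), VALIDATE:P3(v=16,ok=F), TRANSFORM:P2(v=0,ok=F), EMIT:-] out:P1(v=0); bubbles=1
Tick 6: [PARSE:-, VALIDATE:P4(v=4,ok=T), TRANSFORM:P3(v=0,ok=F), EMIT:P2(v=0,ok=F)] out:-; bubbles=1
Tick 7: [PARSE:-, VALIDATE:-, TRANSFORM:P4(v=12,ok=T), EMIT:P3(v=0,ok=F)] out:P2(v=0); bubbles=2
Tick 8: [PARSE:-, VALIDATE:-, TRANSFORM:-, EMIT:P4(v=12,ok=T)] out:P3(v=0); bubbles=3
Tick 9: [PARSE:-, VALIDATE:-, TRANSFORM:-, EMIT:-] out:P4(v=12); bubbles=4
Total bubble-slots: 20

Answer: 20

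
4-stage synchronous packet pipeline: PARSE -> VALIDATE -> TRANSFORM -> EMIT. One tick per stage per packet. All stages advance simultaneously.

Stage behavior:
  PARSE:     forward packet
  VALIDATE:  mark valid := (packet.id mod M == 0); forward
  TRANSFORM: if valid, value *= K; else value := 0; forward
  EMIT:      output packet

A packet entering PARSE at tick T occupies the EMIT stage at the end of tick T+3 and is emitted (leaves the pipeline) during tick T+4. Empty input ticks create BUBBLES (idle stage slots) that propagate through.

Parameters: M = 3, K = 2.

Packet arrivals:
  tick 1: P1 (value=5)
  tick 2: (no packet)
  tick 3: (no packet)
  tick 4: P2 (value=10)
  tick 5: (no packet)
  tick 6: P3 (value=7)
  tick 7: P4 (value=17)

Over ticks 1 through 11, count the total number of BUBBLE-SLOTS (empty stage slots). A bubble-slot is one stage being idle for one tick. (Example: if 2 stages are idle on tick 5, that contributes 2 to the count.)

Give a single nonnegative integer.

Tick 1: [PARSE:P1(v=5,ok=F), VALIDATE:-, TRANSFORM:-, EMIT:-] out:-; bubbles=3
Tick 2: [PARSE:-, VALIDATE:P1(v=5,ok=F), TRANSFORM:-, EMIT:-] out:-; bubbles=3
Tick 3: [PARSE:-, VALIDATE:-, TRANSFORM:P1(v=0,ok=F), EMIT:-] out:-; bubbles=3
Tick 4: [PARSE:P2(v=10,ok=F), VALIDATE:-, TRANSFORM:-, EMIT:P1(v=0,ok=F)] out:-; bubbles=2
Tick 5: [PARSE:-, VALIDATE:P2(v=10,ok=F), TRANSFORM:-, EMIT:-] out:P1(v=0); bubbles=3
Tick 6: [PARSE:P3(v=7,ok=F), VALIDATE:-, TRANSFORM:P2(v=0,ok=F), EMIT:-] out:-; bubbles=2
Tick 7: [PARSE:P4(v=17,ok=F), VALIDATE:P3(v=7,ok=T), TRANSFORM:-, EMIT:P2(v=0,ok=F)] out:-; bubbles=1
Tick 8: [PARSE:-, VALIDATE:P4(v=17,ok=F), TRANSFORM:P3(v=14,ok=T), EMIT:-] out:P2(v=0); bubbles=2
Tick 9: [PARSE:-, VALIDATE:-, TRANSFORM:P4(v=0,ok=F), EMIT:P3(v=14,ok=T)] out:-; bubbles=2
Tick 10: [PARSE:-, VALIDATE:-, TRANSFORM:-, EMIT:P4(v=0,ok=F)] out:P3(v=14); bubbles=3
Tick 11: [PARSE:-, VALIDATE:-, TRANSFORM:-, EMIT:-] out:P4(v=0); bubbles=4
Total bubble-slots: 28

Answer: 28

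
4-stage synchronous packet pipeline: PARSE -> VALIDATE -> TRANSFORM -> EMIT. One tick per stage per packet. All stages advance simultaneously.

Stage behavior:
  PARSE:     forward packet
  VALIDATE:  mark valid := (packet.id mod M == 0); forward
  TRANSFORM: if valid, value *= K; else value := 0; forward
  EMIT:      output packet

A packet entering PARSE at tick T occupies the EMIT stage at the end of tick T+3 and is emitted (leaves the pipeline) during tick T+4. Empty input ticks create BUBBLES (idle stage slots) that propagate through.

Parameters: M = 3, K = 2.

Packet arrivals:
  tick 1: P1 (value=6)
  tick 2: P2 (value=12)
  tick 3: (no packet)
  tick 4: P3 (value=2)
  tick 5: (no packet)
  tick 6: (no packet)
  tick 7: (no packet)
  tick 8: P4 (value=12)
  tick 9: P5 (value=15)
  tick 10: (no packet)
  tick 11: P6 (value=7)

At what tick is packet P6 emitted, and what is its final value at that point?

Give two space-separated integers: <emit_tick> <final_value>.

Answer: 15 14

Derivation:
Tick 1: [PARSE:P1(v=6,ok=F), VALIDATE:-, TRANSFORM:-, EMIT:-] out:-; in:P1
Tick 2: [PARSE:P2(v=12,ok=F), VALIDATE:P1(v=6,ok=F), TRANSFORM:-, EMIT:-] out:-; in:P2
Tick 3: [PARSE:-, VALIDATE:P2(v=12,ok=F), TRANSFORM:P1(v=0,ok=F), EMIT:-] out:-; in:-
Tick 4: [PARSE:P3(v=2,ok=F), VALIDATE:-, TRANSFORM:P2(v=0,ok=F), EMIT:P1(v=0,ok=F)] out:-; in:P3
Tick 5: [PARSE:-, VALIDATE:P3(v=2,ok=T), TRANSFORM:-, EMIT:P2(v=0,ok=F)] out:P1(v=0); in:-
Tick 6: [PARSE:-, VALIDATE:-, TRANSFORM:P3(v=4,ok=T), EMIT:-] out:P2(v=0); in:-
Tick 7: [PARSE:-, VALIDATE:-, TRANSFORM:-, EMIT:P3(v=4,ok=T)] out:-; in:-
Tick 8: [PARSE:P4(v=12,ok=F), VALIDATE:-, TRANSFORM:-, EMIT:-] out:P3(v=4); in:P4
Tick 9: [PARSE:P5(v=15,ok=F), VALIDATE:P4(v=12,ok=F), TRANSFORM:-, EMIT:-] out:-; in:P5
Tick 10: [PARSE:-, VALIDATE:P5(v=15,ok=F), TRANSFORM:P4(v=0,ok=F), EMIT:-] out:-; in:-
Tick 11: [PARSE:P6(v=7,ok=F), VALIDATE:-, TRANSFORM:P5(v=0,ok=F), EMIT:P4(v=0,ok=F)] out:-; in:P6
Tick 12: [PARSE:-, VALIDATE:P6(v=7,ok=T), TRANSFORM:-, EMIT:P5(v=0,ok=F)] out:P4(v=0); in:-
Tick 13: [PARSE:-, VALIDATE:-, TRANSFORM:P6(v=14,ok=T), EMIT:-] out:P5(v=0); in:-
Tick 14: [PARSE:-, VALIDATE:-, TRANSFORM:-, EMIT:P6(v=14,ok=T)] out:-; in:-
Tick 15: [PARSE:-, VALIDATE:-, TRANSFORM:-, EMIT:-] out:P6(v=14); in:-
P6: arrives tick 11, valid=True (id=6, id%3=0), emit tick 15, final value 14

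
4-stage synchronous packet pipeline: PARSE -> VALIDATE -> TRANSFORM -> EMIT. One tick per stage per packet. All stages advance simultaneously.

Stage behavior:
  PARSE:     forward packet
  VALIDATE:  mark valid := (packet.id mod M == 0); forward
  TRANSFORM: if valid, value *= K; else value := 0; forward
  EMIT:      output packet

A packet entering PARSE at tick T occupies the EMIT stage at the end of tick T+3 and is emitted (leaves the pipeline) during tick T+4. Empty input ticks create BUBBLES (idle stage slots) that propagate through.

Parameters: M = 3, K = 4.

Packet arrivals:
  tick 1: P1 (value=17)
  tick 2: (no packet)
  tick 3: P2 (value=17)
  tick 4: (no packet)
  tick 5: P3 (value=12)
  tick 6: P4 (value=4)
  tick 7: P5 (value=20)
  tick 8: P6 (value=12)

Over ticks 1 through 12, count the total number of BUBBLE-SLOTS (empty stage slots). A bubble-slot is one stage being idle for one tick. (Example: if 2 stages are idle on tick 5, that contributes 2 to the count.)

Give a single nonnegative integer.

Tick 1: [PARSE:P1(v=17,ok=F), VALIDATE:-, TRANSFORM:-, EMIT:-] out:-; bubbles=3
Tick 2: [PARSE:-, VALIDATE:P1(v=17,ok=F), TRANSFORM:-, EMIT:-] out:-; bubbles=3
Tick 3: [PARSE:P2(v=17,ok=F), VALIDATE:-, TRANSFORM:P1(v=0,ok=F), EMIT:-] out:-; bubbles=2
Tick 4: [PARSE:-, VALIDATE:P2(v=17,ok=F), TRANSFORM:-, EMIT:P1(v=0,ok=F)] out:-; bubbles=2
Tick 5: [PARSE:P3(v=12,ok=F), VALIDATE:-, TRANSFORM:P2(v=0,ok=F), EMIT:-] out:P1(v=0); bubbles=2
Tick 6: [PARSE:P4(v=4,ok=F), VALIDATE:P3(v=12,ok=T), TRANSFORM:-, EMIT:P2(v=0,ok=F)] out:-; bubbles=1
Tick 7: [PARSE:P5(v=20,ok=F), VALIDATE:P4(v=4,ok=F), TRANSFORM:P3(v=48,ok=T), EMIT:-] out:P2(v=0); bubbles=1
Tick 8: [PARSE:P6(v=12,ok=F), VALIDATE:P5(v=20,ok=F), TRANSFORM:P4(v=0,ok=F), EMIT:P3(v=48,ok=T)] out:-; bubbles=0
Tick 9: [PARSE:-, VALIDATE:P6(v=12,ok=T), TRANSFORM:P5(v=0,ok=F), EMIT:P4(v=0,ok=F)] out:P3(v=48); bubbles=1
Tick 10: [PARSE:-, VALIDATE:-, TRANSFORM:P6(v=48,ok=T), EMIT:P5(v=0,ok=F)] out:P4(v=0); bubbles=2
Tick 11: [PARSE:-, VALIDATE:-, TRANSFORM:-, EMIT:P6(v=48,ok=T)] out:P5(v=0); bubbles=3
Tick 12: [PARSE:-, VALIDATE:-, TRANSFORM:-, EMIT:-] out:P6(v=48); bubbles=4
Total bubble-slots: 24

Answer: 24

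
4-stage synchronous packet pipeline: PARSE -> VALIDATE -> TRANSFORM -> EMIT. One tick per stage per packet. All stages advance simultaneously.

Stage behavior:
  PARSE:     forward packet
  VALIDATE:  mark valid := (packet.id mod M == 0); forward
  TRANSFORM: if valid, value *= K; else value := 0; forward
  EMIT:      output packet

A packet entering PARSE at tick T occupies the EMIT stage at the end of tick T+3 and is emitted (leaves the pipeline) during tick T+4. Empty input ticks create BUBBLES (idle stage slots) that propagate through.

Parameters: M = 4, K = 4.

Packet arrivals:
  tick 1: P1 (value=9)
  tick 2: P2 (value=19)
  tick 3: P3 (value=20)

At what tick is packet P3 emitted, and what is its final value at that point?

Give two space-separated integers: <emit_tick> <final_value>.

Answer: 7 0

Derivation:
Tick 1: [PARSE:P1(v=9,ok=F), VALIDATE:-, TRANSFORM:-, EMIT:-] out:-; in:P1
Tick 2: [PARSE:P2(v=19,ok=F), VALIDATE:P1(v=9,ok=F), TRANSFORM:-, EMIT:-] out:-; in:P2
Tick 3: [PARSE:P3(v=20,ok=F), VALIDATE:P2(v=19,ok=F), TRANSFORM:P1(v=0,ok=F), EMIT:-] out:-; in:P3
Tick 4: [PARSE:-, VALIDATE:P3(v=20,ok=F), TRANSFORM:P2(v=0,ok=F), EMIT:P1(v=0,ok=F)] out:-; in:-
Tick 5: [PARSE:-, VALIDATE:-, TRANSFORM:P3(v=0,ok=F), EMIT:P2(v=0,ok=F)] out:P1(v=0); in:-
Tick 6: [PARSE:-, VALIDATE:-, TRANSFORM:-, EMIT:P3(v=0,ok=F)] out:P2(v=0); in:-
Tick 7: [PARSE:-, VALIDATE:-, TRANSFORM:-, EMIT:-] out:P3(v=0); in:-
P3: arrives tick 3, valid=False (id=3, id%4=3), emit tick 7, final value 0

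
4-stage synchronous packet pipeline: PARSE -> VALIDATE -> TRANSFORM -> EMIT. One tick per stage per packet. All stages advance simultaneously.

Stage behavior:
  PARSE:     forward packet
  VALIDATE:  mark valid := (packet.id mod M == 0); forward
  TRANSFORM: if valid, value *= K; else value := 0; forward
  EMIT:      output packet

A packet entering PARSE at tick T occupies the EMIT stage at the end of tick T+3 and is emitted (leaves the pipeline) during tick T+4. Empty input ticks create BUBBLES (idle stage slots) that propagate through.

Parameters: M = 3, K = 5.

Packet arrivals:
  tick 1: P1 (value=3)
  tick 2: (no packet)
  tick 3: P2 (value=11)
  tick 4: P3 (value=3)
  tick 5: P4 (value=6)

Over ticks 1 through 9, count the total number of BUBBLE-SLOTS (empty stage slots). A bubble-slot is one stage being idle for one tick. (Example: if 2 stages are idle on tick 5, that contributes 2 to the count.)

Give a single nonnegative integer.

Tick 1: [PARSE:P1(v=3,ok=F), VALIDATE:-, TRANSFORM:-, EMIT:-] out:-; bubbles=3
Tick 2: [PARSE:-, VALIDATE:P1(v=3,ok=F), TRANSFORM:-, EMIT:-] out:-; bubbles=3
Tick 3: [PARSE:P2(v=11,ok=F), VALIDATE:-, TRANSFORM:P1(v=0,ok=F), EMIT:-] out:-; bubbles=2
Tick 4: [PARSE:P3(v=3,ok=F), VALIDATE:P2(v=11,ok=F), TRANSFORM:-, EMIT:P1(v=0,ok=F)] out:-; bubbles=1
Tick 5: [PARSE:P4(v=6,ok=F), VALIDATE:P3(v=3,ok=T), TRANSFORM:P2(v=0,ok=F), EMIT:-] out:P1(v=0); bubbles=1
Tick 6: [PARSE:-, VALIDATE:P4(v=6,ok=F), TRANSFORM:P3(v=15,ok=T), EMIT:P2(v=0,ok=F)] out:-; bubbles=1
Tick 7: [PARSE:-, VALIDATE:-, TRANSFORM:P4(v=0,ok=F), EMIT:P3(v=15,ok=T)] out:P2(v=0); bubbles=2
Tick 8: [PARSE:-, VALIDATE:-, TRANSFORM:-, EMIT:P4(v=0,ok=F)] out:P3(v=15); bubbles=3
Tick 9: [PARSE:-, VALIDATE:-, TRANSFORM:-, EMIT:-] out:P4(v=0); bubbles=4
Total bubble-slots: 20

Answer: 20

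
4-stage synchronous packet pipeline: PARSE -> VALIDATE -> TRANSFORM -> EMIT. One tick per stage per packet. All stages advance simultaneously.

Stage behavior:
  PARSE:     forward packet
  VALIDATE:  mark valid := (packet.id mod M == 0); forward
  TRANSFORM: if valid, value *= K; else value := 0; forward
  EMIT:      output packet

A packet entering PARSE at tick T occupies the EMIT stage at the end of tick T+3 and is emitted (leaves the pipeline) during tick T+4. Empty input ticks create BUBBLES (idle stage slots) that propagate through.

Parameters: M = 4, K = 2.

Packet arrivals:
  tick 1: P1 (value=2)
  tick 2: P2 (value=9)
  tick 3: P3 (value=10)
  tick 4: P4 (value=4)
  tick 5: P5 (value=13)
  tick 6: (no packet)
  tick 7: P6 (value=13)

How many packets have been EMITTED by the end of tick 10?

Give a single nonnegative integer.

Tick 1: [PARSE:P1(v=2,ok=F), VALIDATE:-, TRANSFORM:-, EMIT:-] out:-; in:P1
Tick 2: [PARSE:P2(v=9,ok=F), VALIDATE:P1(v=2,ok=F), TRANSFORM:-, EMIT:-] out:-; in:P2
Tick 3: [PARSE:P3(v=10,ok=F), VALIDATE:P2(v=9,ok=F), TRANSFORM:P1(v=0,ok=F), EMIT:-] out:-; in:P3
Tick 4: [PARSE:P4(v=4,ok=F), VALIDATE:P3(v=10,ok=F), TRANSFORM:P2(v=0,ok=F), EMIT:P1(v=0,ok=F)] out:-; in:P4
Tick 5: [PARSE:P5(v=13,ok=F), VALIDATE:P4(v=4,ok=T), TRANSFORM:P3(v=0,ok=F), EMIT:P2(v=0,ok=F)] out:P1(v=0); in:P5
Tick 6: [PARSE:-, VALIDATE:P5(v=13,ok=F), TRANSFORM:P4(v=8,ok=T), EMIT:P3(v=0,ok=F)] out:P2(v=0); in:-
Tick 7: [PARSE:P6(v=13,ok=F), VALIDATE:-, TRANSFORM:P5(v=0,ok=F), EMIT:P4(v=8,ok=T)] out:P3(v=0); in:P6
Tick 8: [PARSE:-, VALIDATE:P6(v=13,ok=F), TRANSFORM:-, EMIT:P5(v=0,ok=F)] out:P4(v=8); in:-
Tick 9: [PARSE:-, VALIDATE:-, TRANSFORM:P6(v=0,ok=F), EMIT:-] out:P5(v=0); in:-
Tick 10: [PARSE:-, VALIDATE:-, TRANSFORM:-, EMIT:P6(v=0,ok=F)] out:-; in:-
Emitted by tick 10: ['P1', 'P2', 'P3', 'P4', 'P5']

Answer: 5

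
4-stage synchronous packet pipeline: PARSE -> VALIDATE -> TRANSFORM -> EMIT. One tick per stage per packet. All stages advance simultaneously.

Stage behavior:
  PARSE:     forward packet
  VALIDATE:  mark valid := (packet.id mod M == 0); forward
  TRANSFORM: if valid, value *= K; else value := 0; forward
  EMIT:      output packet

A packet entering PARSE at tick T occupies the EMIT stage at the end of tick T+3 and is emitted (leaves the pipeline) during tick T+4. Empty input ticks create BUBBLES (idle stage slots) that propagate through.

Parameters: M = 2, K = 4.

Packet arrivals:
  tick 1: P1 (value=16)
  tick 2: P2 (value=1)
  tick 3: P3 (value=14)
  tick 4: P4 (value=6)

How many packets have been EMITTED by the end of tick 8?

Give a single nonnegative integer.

Tick 1: [PARSE:P1(v=16,ok=F), VALIDATE:-, TRANSFORM:-, EMIT:-] out:-; in:P1
Tick 2: [PARSE:P2(v=1,ok=F), VALIDATE:P1(v=16,ok=F), TRANSFORM:-, EMIT:-] out:-; in:P2
Tick 3: [PARSE:P3(v=14,ok=F), VALIDATE:P2(v=1,ok=T), TRANSFORM:P1(v=0,ok=F), EMIT:-] out:-; in:P3
Tick 4: [PARSE:P4(v=6,ok=F), VALIDATE:P3(v=14,ok=F), TRANSFORM:P2(v=4,ok=T), EMIT:P1(v=0,ok=F)] out:-; in:P4
Tick 5: [PARSE:-, VALIDATE:P4(v=6,ok=T), TRANSFORM:P3(v=0,ok=F), EMIT:P2(v=4,ok=T)] out:P1(v=0); in:-
Tick 6: [PARSE:-, VALIDATE:-, TRANSFORM:P4(v=24,ok=T), EMIT:P3(v=0,ok=F)] out:P2(v=4); in:-
Tick 7: [PARSE:-, VALIDATE:-, TRANSFORM:-, EMIT:P4(v=24,ok=T)] out:P3(v=0); in:-
Tick 8: [PARSE:-, VALIDATE:-, TRANSFORM:-, EMIT:-] out:P4(v=24); in:-
Emitted by tick 8: ['P1', 'P2', 'P3', 'P4']

Answer: 4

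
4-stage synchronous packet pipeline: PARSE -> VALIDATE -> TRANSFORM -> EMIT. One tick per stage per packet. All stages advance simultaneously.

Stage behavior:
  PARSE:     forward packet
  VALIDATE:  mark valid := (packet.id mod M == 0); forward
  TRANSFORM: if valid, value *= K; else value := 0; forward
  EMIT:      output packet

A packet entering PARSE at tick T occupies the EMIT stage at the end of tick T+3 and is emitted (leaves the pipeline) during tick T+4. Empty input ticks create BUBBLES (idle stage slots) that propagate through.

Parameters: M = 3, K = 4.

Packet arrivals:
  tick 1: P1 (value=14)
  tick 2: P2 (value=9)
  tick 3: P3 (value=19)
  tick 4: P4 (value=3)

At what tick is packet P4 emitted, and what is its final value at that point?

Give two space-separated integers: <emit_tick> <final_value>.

Tick 1: [PARSE:P1(v=14,ok=F), VALIDATE:-, TRANSFORM:-, EMIT:-] out:-; in:P1
Tick 2: [PARSE:P2(v=9,ok=F), VALIDATE:P1(v=14,ok=F), TRANSFORM:-, EMIT:-] out:-; in:P2
Tick 3: [PARSE:P3(v=19,ok=F), VALIDATE:P2(v=9,ok=F), TRANSFORM:P1(v=0,ok=F), EMIT:-] out:-; in:P3
Tick 4: [PARSE:P4(v=3,ok=F), VALIDATE:P3(v=19,ok=T), TRANSFORM:P2(v=0,ok=F), EMIT:P1(v=0,ok=F)] out:-; in:P4
Tick 5: [PARSE:-, VALIDATE:P4(v=3,ok=F), TRANSFORM:P3(v=76,ok=T), EMIT:P2(v=0,ok=F)] out:P1(v=0); in:-
Tick 6: [PARSE:-, VALIDATE:-, TRANSFORM:P4(v=0,ok=F), EMIT:P3(v=76,ok=T)] out:P2(v=0); in:-
Tick 7: [PARSE:-, VALIDATE:-, TRANSFORM:-, EMIT:P4(v=0,ok=F)] out:P3(v=76); in:-
Tick 8: [PARSE:-, VALIDATE:-, TRANSFORM:-, EMIT:-] out:P4(v=0); in:-
P4: arrives tick 4, valid=False (id=4, id%3=1), emit tick 8, final value 0

Answer: 8 0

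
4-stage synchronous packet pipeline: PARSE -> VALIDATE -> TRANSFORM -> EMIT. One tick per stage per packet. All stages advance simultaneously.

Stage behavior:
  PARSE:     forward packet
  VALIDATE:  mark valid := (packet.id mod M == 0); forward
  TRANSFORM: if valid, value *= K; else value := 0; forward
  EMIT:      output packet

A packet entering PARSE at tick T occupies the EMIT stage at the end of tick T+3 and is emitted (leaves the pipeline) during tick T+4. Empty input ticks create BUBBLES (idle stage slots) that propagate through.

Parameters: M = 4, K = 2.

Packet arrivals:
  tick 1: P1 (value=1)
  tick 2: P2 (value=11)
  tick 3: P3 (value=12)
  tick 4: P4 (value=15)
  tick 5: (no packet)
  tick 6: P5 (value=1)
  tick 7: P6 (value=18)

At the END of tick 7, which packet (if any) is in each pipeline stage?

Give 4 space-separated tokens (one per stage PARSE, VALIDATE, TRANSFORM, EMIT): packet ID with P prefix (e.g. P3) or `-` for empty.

Answer: P6 P5 - P4

Derivation:
Tick 1: [PARSE:P1(v=1,ok=F), VALIDATE:-, TRANSFORM:-, EMIT:-] out:-; in:P1
Tick 2: [PARSE:P2(v=11,ok=F), VALIDATE:P1(v=1,ok=F), TRANSFORM:-, EMIT:-] out:-; in:P2
Tick 3: [PARSE:P3(v=12,ok=F), VALIDATE:P2(v=11,ok=F), TRANSFORM:P1(v=0,ok=F), EMIT:-] out:-; in:P3
Tick 4: [PARSE:P4(v=15,ok=F), VALIDATE:P3(v=12,ok=F), TRANSFORM:P2(v=0,ok=F), EMIT:P1(v=0,ok=F)] out:-; in:P4
Tick 5: [PARSE:-, VALIDATE:P4(v=15,ok=T), TRANSFORM:P3(v=0,ok=F), EMIT:P2(v=0,ok=F)] out:P1(v=0); in:-
Tick 6: [PARSE:P5(v=1,ok=F), VALIDATE:-, TRANSFORM:P4(v=30,ok=T), EMIT:P3(v=0,ok=F)] out:P2(v=0); in:P5
Tick 7: [PARSE:P6(v=18,ok=F), VALIDATE:P5(v=1,ok=F), TRANSFORM:-, EMIT:P4(v=30,ok=T)] out:P3(v=0); in:P6
At end of tick 7: ['P6', 'P5', '-', 'P4']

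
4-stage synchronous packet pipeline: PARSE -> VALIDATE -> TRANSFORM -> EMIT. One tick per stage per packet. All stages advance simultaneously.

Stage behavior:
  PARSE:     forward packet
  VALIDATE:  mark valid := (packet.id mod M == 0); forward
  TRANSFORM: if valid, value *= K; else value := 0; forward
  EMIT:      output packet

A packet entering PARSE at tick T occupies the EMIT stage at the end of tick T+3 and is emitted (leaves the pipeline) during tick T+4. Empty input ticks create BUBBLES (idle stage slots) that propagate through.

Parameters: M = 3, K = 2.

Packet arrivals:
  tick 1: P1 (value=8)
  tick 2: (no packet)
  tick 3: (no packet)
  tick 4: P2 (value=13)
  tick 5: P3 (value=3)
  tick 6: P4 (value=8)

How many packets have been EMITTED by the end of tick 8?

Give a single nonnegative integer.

Tick 1: [PARSE:P1(v=8,ok=F), VALIDATE:-, TRANSFORM:-, EMIT:-] out:-; in:P1
Tick 2: [PARSE:-, VALIDATE:P1(v=8,ok=F), TRANSFORM:-, EMIT:-] out:-; in:-
Tick 3: [PARSE:-, VALIDATE:-, TRANSFORM:P1(v=0,ok=F), EMIT:-] out:-; in:-
Tick 4: [PARSE:P2(v=13,ok=F), VALIDATE:-, TRANSFORM:-, EMIT:P1(v=0,ok=F)] out:-; in:P2
Tick 5: [PARSE:P3(v=3,ok=F), VALIDATE:P2(v=13,ok=F), TRANSFORM:-, EMIT:-] out:P1(v=0); in:P3
Tick 6: [PARSE:P4(v=8,ok=F), VALIDATE:P3(v=3,ok=T), TRANSFORM:P2(v=0,ok=F), EMIT:-] out:-; in:P4
Tick 7: [PARSE:-, VALIDATE:P4(v=8,ok=F), TRANSFORM:P3(v=6,ok=T), EMIT:P2(v=0,ok=F)] out:-; in:-
Tick 8: [PARSE:-, VALIDATE:-, TRANSFORM:P4(v=0,ok=F), EMIT:P3(v=6,ok=T)] out:P2(v=0); in:-
Emitted by tick 8: ['P1', 'P2']

Answer: 2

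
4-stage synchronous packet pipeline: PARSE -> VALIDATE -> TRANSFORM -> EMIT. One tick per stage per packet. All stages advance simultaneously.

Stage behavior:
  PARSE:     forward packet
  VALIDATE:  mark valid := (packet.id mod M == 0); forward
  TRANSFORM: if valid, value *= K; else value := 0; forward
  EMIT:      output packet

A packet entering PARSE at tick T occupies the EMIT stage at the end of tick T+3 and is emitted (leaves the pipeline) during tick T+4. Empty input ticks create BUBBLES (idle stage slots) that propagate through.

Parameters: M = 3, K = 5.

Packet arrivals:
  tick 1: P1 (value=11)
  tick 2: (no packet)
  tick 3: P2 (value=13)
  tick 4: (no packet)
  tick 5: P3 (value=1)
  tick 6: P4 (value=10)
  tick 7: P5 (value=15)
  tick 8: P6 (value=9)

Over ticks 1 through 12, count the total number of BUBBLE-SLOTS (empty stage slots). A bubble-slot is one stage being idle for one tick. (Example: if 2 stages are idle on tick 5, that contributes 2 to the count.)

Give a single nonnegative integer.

Tick 1: [PARSE:P1(v=11,ok=F), VALIDATE:-, TRANSFORM:-, EMIT:-] out:-; bubbles=3
Tick 2: [PARSE:-, VALIDATE:P1(v=11,ok=F), TRANSFORM:-, EMIT:-] out:-; bubbles=3
Tick 3: [PARSE:P2(v=13,ok=F), VALIDATE:-, TRANSFORM:P1(v=0,ok=F), EMIT:-] out:-; bubbles=2
Tick 4: [PARSE:-, VALIDATE:P2(v=13,ok=F), TRANSFORM:-, EMIT:P1(v=0,ok=F)] out:-; bubbles=2
Tick 5: [PARSE:P3(v=1,ok=F), VALIDATE:-, TRANSFORM:P2(v=0,ok=F), EMIT:-] out:P1(v=0); bubbles=2
Tick 6: [PARSE:P4(v=10,ok=F), VALIDATE:P3(v=1,ok=T), TRANSFORM:-, EMIT:P2(v=0,ok=F)] out:-; bubbles=1
Tick 7: [PARSE:P5(v=15,ok=F), VALIDATE:P4(v=10,ok=F), TRANSFORM:P3(v=5,ok=T), EMIT:-] out:P2(v=0); bubbles=1
Tick 8: [PARSE:P6(v=9,ok=F), VALIDATE:P5(v=15,ok=F), TRANSFORM:P4(v=0,ok=F), EMIT:P3(v=5,ok=T)] out:-; bubbles=0
Tick 9: [PARSE:-, VALIDATE:P6(v=9,ok=T), TRANSFORM:P5(v=0,ok=F), EMIT:P4(v=0,ok=F)] out:P3(v=5); bubbles=1
Tick 10: [PARSE:-, VALIDATE:-, TRANSFORM:P6(v=45,ok=T), EMIT:P5(v=0,ok=F)] out:P4(v=0); bubbles=2
Tick 11: [PARSE:-, VALIDATE:-, TRANSFORM:-, EMIT:P6(v=45,ok=T)] out:P5(v=0); bubbles=3
Tick 12: [PARSE:-, VALIDATE:-, TRANSFORM:-, EMIT:-] out:P6(v=45); bubbles=4
Total bubble-slots: 24

Answer: 24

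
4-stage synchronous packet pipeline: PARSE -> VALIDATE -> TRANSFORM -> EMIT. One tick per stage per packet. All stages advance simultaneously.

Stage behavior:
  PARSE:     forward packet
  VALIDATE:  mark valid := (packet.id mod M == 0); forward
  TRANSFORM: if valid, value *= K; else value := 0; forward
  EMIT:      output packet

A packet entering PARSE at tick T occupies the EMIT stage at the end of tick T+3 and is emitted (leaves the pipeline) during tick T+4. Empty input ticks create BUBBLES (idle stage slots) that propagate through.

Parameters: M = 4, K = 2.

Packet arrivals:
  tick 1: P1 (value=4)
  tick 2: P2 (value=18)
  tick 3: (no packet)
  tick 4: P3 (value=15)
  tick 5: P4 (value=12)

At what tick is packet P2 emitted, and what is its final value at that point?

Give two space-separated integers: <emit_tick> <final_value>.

Answer: 6 0

Derivation:
Tick 1: [PARSE:P1(v=4,ok=F), VALIDATE:-, TRANSFORM:-, EMIT:-] out:-; in:P1
Tick 2: [PARSE:P2(v=18,ok=F), VALIDATE:P1(v=4,ok=F), TRANSFORM:-, EMIT:-] out:-; in:P2
Tick 3: [PARSE:-, VALIDATE:P2(v=18,ok=F), TRANSFORM:P1(v=0,ok=F), EMIT:-] out:-; in:-
Tick 4: [PARSE:P3(v=15,ok=F), VALIDATE:-, TRANSFORM:P2(v=0,ok=F), EMIT:P1(v=0,ok=F)] out:-; in:P3
Tick 5: [PARSE:P4(v=12,ok=F), VALIDATE:P3(v=15,ok=F), TRANSFORM:-, EMIT:P2(v=0,ok=F)] out:P1(v=0); in:P4
Tick 6: [PARSE:-, VALIDATE:P4(v=12,ok=T), TRANSFORM:P3(v=0,ok=F), EMIT:-] out:P2(v=0); in:-
Tick 7: [PARSE:-, VALIDATE:-, TRANSFORM:P4(v=24,ok=T), EMIT:P3(v=0,ok=F)] out:-; in:-
Tick 8: [PARSE:-, VALIDATE:-, TRANSFORM:-, EMIT:P4(v=24,ok=T)] out:P3(v=0); in:-
Tick 9: [PARSE:-, VALIDATE:-, TRANSFORM:-, EMIT:-] out:P4(v=24); in:-
P2: arrives tick 2, valid=False (id=2, id%4=2), emit tick 6, final value 0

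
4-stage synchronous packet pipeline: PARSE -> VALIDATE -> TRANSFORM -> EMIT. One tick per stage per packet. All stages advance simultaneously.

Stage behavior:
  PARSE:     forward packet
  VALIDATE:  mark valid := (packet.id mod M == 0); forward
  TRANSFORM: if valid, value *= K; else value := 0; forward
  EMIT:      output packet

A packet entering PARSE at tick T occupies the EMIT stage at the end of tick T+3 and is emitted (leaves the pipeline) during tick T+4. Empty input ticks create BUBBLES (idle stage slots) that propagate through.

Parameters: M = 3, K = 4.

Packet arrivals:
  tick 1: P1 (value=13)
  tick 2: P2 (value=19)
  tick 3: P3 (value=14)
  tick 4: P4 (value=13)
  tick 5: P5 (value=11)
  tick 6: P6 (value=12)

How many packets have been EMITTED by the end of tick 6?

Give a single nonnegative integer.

Tick 1: [PARSE:P1(v=13,ok=F), VALIDATE:-, TRANSFORM:-, EMIT:-] out:-; in:P1
Tick 2: [PARSE:P2(v=19,ok=F), VALIDATE:P1(v=13,ok=F), TRANSFORM:-, EMIT:-] out:-; in:P2
Tick 3: [PARSE:P3(v=14,ok=F), VALIDATE:P2(v=19,ok=F), TRANSFORM:P1(v=0,ok=F), EMIT:-] out:-; in:P3
Tick 4: [PARSE:P4(v=13,ok=F), VALIDATE:P3(v=14,ok=T), TRANSFORM:P2(v=0,ok=F), EMIT:P1(v=0,ok=F)] out:-; in:P4
Tick 5: [PARSE:P5(v=11,ok=F), VALIDATE:P4(v=13,ok=F), TRANSFORM:P3(v=56,ok=T), EMIT:P2(v=0,ok=F)] out:P1(v=0); in:P5
Tick 6: [PARSE:P6(v=12,ok=F), VALIDATE:P5(v=11,ok=F), TRANSFORM:P4(v=0,ok=F), EMIT:P3(v=56,ok=T)] out:P2(v=0); in:P6
Emitted by tick 6: ['P1', 'P2']

Answer: 2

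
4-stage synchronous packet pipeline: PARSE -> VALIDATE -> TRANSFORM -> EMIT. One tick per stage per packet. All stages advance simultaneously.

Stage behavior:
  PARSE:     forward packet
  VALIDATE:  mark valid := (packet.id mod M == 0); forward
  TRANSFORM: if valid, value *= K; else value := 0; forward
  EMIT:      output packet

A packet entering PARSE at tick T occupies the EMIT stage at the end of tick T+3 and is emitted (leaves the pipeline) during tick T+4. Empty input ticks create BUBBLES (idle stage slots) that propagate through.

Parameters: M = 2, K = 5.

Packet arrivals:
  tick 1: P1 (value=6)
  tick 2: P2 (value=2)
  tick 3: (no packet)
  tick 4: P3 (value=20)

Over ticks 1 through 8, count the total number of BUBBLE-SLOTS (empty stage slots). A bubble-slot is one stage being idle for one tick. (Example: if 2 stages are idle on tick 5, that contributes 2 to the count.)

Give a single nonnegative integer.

Answer: 20

Derivation:
Tick 1: [PARSE:P1(v=6,ok=F), VALIDATE:-, TRANSFORM:-, EMIT:-] out:-; bubbles=3
Tick 2: [PARSE:P2(v=2,ok=F), VALIDATE:P1(v=6,ok=F), TRANSFORM:-, EMIT:-] out:-; bubbles=2
Tick 3: [PARSE:-, VALIDATE:P2(v=2,ok=T), TRANSFORM:P1(v=0,ok=F), EMIT:-] out:-; bubbles=2
Tick 4: [PARSE:P3(v=20,ok=F), VALIDATE:-, TRANSFORM:P2(v=10,ok=T), EMIT:P1(v=0,ok=F)] out:-; bubbles=1
Tick 5: [PARSE:-, VALIDATE:P3(v=20,ok=F), TRANSFORM:-, EMIT:P2(v=10,ok=T)] out:P1(v=0); bubbles=2
Tick 6: [PARSE:-, VALIDATE:-, TRANSFORM:P3(v=0,ok=F), EMIT:-] out:P2(v=10); bubbles=3
Tick 7: [PARSE:-, VALIDATE:-, TRANSFORM:-, EMIT:P3(v=0,ok=F)] out:-; bubbles=3
Tick 8: [PARSE:-, VALIDATE:-, TRANSFORM:-, EMIT:-] out:P3(v=0); bubbles=4
Total bubble-slots: 20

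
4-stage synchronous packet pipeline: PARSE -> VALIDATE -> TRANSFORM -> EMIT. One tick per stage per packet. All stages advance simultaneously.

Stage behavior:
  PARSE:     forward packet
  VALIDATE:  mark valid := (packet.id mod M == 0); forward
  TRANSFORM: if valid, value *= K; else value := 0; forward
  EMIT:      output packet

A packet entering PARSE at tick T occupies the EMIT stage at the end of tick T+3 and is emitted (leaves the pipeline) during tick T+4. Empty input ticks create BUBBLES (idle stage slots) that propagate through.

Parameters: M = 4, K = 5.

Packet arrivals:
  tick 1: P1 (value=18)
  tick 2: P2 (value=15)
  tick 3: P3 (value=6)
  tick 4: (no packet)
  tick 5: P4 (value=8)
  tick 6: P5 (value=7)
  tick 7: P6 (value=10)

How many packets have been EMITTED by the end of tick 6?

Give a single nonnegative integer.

Answer: 2

Derivation:
Tick 1: [PARSE:P1(v=18,ok=F), VALIDATE:-, TRANSFORM:-, EMIT:-] out:-; in:P1
Tick 2: [PARSE:P2(v=15,ok=F), VALIDATE:P1(v=18,ok=F), TRANSFORM:-, EMIT:-] out:-; in:P2
Tick 3: [PARSE:P3(v=6,ok=F), VALIDATE:P2(v=15,ok=F), TRANSFORM:P1(v=0,ok=F), EMIT:-] out:-; in:P3
Tick 4: [PARSE:-, VALIDATE:P3(v=6,ok=F), TRANSFORM:P2(v=0,ok=F), EMIT:P1(v=0,ok=F)] out:-; in:-
Tick 5: [PARSE:P4(v=8,ok=F), VALIDATE:-, TRANSFORM:P3(v=0,ok=F), EMIT:P2(v=0,ok=F)] out:P1(v=0); in:P4
Tick 6: [PARSE:P5(v=7,ok=F), VALIDATE:P4(v=8,ok=T), TRANSFORM:-, EMIT:P3(v=0,ok=F)] out:P2(v=0); in:P5
Emitted by tick 6: ['P1', 'P2']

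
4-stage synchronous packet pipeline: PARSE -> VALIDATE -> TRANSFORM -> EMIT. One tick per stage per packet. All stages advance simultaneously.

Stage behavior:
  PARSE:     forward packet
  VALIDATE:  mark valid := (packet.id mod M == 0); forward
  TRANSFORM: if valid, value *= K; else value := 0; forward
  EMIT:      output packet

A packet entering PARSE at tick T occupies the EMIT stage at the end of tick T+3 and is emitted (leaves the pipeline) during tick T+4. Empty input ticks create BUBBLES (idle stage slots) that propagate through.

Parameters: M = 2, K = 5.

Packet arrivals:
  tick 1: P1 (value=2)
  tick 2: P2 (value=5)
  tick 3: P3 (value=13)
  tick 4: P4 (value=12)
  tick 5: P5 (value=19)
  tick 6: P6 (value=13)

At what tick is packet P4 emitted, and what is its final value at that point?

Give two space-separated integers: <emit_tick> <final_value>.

Answer: 8 60

Derivation:
Tick 1: [PARSE:P1(v=2,ok=F), VALIDATE:-, TRANSFORM:-, EMIT:-] out:-; in:P1
Tick 2: [PARSE:P2(v=5,ok=F), VALIDATE:P1(v=2,ok=F), TRANSFORM:-, EMIT:-] out:-; in:P2
Tick 3: [PARSE:P3(v=13,ok=F), VALIDATE:P2(v=5,ok=T), TRANSFORM:P1(v=0,ok=F), EMIT:-] out:-; in:P3
Tick 4: [PARSE:P4(v=12,ok=F), VALIDATE:P3(v=13,ok=F), TRANSFORM:P2(v=25,ok=T), EMIT:P1(v=0,ok=F)] out:-; in:P4
Tick 5: [PARSE:P5(v=19,ok=F), VALIDATE:P4(v=12,ok=T), TRANSFORM:P3(v=0,ok=F), EMIT:P2(v=25,ok=T)] out:P1(v=0); in:P5
Tick 6: [PARSE:P6(v=13,ok=F), VALIDATE:P5(v=19,ok=F), TRANSFORM:P4(v=60,ok=T), EMIT:P3(v=0,ok=F)] out:P2(v=25); in:P6
Tick 7: [PARSE:-, VALIDATE:P6(v=13,ok=T), TRANSFORM:P5(v=0,ok=F), EMIT:P4(v=60,ok=T)] out:P3(v=0); in:-
Tick 8: [PARSE:-, VALIDATE:-, TRANSFORM:P6(v=65,ok=T), EMIT:P5(v=0,ok=F)] out:P4(v=60); in:-
Tick 9: [PARSE:-, VALIDATE:-, TRANSFORM:-, EMIT:P6(v=65,ok=T)] out:P5(v=0); in:-
Tick 10: [PARSE:-, VALIDATE:-, TRANSFORM:-, EMIT:-] out:P6(v=65); in:-
P4: arrives tick 4, valid=True (id=4, id%2=0), emit tick 8, final value 60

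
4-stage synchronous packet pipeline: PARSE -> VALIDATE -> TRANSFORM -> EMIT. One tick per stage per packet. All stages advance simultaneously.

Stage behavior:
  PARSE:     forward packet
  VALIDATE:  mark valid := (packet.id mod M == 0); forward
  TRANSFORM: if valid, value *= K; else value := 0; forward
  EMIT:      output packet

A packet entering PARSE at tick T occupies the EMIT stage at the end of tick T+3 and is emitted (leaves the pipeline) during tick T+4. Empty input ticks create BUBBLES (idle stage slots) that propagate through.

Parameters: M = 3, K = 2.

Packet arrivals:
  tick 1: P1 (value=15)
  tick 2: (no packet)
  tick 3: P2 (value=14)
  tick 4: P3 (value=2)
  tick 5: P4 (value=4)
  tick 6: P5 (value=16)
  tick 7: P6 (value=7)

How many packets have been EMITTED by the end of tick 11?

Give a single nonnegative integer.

Tick 1: [PARSE:P1(v=15,ok=F), VALIDATE:-, TRANSFORM:-, EMIT:-] out:-; in:P1
Tick 2: [PARSE:-, VALIDATE:P1(v=15,ok=F), TRANSFORM:-, EMIT:-] out:-; in:-
Tick 3: [PARSE:P2(v=14,ok=F), VALIDATE:-, TRANSFORM:P1(v=0,ok=F), EMIT:-] out:-; in:P2
Tick 4: [PARSE:P3(v=2,ok=F), VALIDATE:P2(v=14,ok=F), TRANSFORM:-, EMIT:P1(v=0,ok=F)] out:-; in:P3
Tick 5: [PARSE:P4(v=4,ok=F), VALIDATE:P3(v=2,ok=T), TRANSFORM:P2(v=0,ok=F), EMIT:-] out:P1(v=0); in:P4
Tick 6: [PARSE:P5(v=16,ok=F), VALIDATE:P4(v=4,ok=F), TRANSFORM:P3(v=4,ok=T), EMIT:P2(v=0,ok=F)] out:-; in:P5
Tick 7: [PARSE:P6(v=7,ok=F), VALIDATE:P5(v=16,ok=F), TRANSFORM:P4(v=0,ok=F), EMIT:P3(v=4,ok=T)] out:P2(v=0); in:P6
Tick 8: [PARSE:-, VALIDATE:P6(v=7,ok=T), TRANSFORM:P5(v=0,ok=F), EMIT:P4(v=0,ok=F)] out:P3(v=4); in:-
Tick 9: [PARSE:-, VALIDATE:-, TRANSFORM:P6(v=14,ok=T), EMIT:P5(v=0,ok=F)] out:P4(v=0); in:-
Tick 10: [PARSE:-, VALIDATE:-, TRANSFORM:-, EMIT:P6(v=14,ok=T)] out:P5(v=0); in:-
Tick 11: [PARSE:-, VALIDATE:-, TRANSFORM:-, EMIT:-] out:P6(v=14); in:-
Emitted by tick 11: ['P1', 'P2', 'P3', 'P4', 'P5', 'P6']

Answer: 6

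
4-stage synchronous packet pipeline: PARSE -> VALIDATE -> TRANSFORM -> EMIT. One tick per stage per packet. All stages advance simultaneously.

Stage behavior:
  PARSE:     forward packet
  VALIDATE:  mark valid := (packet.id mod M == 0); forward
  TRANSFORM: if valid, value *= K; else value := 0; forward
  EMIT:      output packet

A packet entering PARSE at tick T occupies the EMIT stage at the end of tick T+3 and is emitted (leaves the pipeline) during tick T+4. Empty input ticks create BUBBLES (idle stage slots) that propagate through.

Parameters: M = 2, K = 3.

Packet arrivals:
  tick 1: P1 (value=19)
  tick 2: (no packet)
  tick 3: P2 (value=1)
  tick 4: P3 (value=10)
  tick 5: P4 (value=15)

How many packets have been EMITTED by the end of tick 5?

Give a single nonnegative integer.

Tick 1: [PARSE:P1(v=19,ok=F), VALIDATE:-, TRANSFORM:-, EMIT:-] out:-; in:P1
Tick 2: [PARSE:-, VALIDATE:P1(v=19,ok=F), TRANSFORM:-, EMIT:-] out:-; in:-
Tick 3: [PARSE:P2(v=1,ok=F), VALIDATE:-, TRANSFORM:P1(v=0,ok=F), EMIT:-] out:-; in:P2
Tick 4: [PARSE:P3(v=10,ok=F), VALIDATE:P2(v=1,ok=T), TRANSFORM:-, EMIT:P1(v=0,ok=F)] out:-; in:P3
Tick 5: [PARSE:P4(v=15,ok=F), VALIDATE:P3(v=10,ok=F), TRANSFORM:P2(v=3,ok=T), EMIT:-] out:P1(v=0); in:P4
Emitted by tick 5: ['P1']

Answer: 1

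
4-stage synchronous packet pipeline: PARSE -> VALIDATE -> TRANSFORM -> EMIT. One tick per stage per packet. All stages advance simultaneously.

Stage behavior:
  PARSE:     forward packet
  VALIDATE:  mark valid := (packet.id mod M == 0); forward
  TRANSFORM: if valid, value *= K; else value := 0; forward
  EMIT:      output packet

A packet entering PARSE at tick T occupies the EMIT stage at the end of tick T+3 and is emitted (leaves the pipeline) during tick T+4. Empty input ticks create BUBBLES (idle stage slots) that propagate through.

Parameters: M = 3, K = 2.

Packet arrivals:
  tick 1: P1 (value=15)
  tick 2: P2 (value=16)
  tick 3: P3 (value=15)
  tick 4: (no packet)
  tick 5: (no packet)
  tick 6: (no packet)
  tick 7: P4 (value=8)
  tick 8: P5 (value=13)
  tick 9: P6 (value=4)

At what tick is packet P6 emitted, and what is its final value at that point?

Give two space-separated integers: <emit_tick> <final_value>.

Answer: 13 8

Derivation:
Tick 1: [PARSE:P1(v=15,ok=F), VALIDATE:-, TRANSFORM:-, EMIT:-] out:-; in:P1
Tick 2: [PARSE:P2(v=16,ok=F), VALIDATE:P1(v=15,ok=F), TRANSFORM:-, EMIT:-] out:-; in:P2
Tick 3: [PARSE:P3(v=15,ok=F), VALIDATE:P2(v=16,ok=F), TRANSFORM:P1(v=0,ok=F), EMIT:-] out:-; in:P3
Tick 4: [PARSE:-, VALIDATE:P3(v=15,ok=T), TRANSFORM:P2(v=0,ok=F), EMIT:P1(v=0,ok=F)] out:-; in:-
Tick 5: [PARSE:-, VALIDATE:-, TRANSFORM:P3(v=30,ok=T), EMIT:P2(v=0,ok=F)] out:P1(v=0); in:-
Tick 6: [PARSE:-, VALIDATE:-, TRANSFORM:-, EMIT:P3(v=30,ok=T)] out:P2(v=0); in:-
Tick 7: [PARSE:P4(v=8,ok=F), VALIDATE:-, TRANSFORM:-, EMIT:-] out:P3(v=30); in:P4
Tick 8: [PARSE:P5(v=13,ok=F), VALIDATE:P4(v=8,ok=F), TRANSFORM:-, EMIT:-] out:-; in:P5
Tick 9: [PARSE:P6(v=4,ok=F), VALIDATE:P5(v=13,ok=F), TRANSFORM:P4(v=0,ok=F), EMIT:-] out:-; in:P6
Tick 10: [PARSE:-, VALIDATE:P6(v=4,ok=T), TRANSFORM:P5(v=0,ok=F), EMIT:P4(v=0,ok=F)] out:-; in:-
Tick 11: [PARSE:-, VALIDATE:-, TRANSFORM:P6(v=8,ok=T), EMIT:P5(v=0,ok=F)] out:P4(v=0); in:-
Tick 12: [PARSE:-, VALIDATE:-, TRANSFORM:-, EMIT:P6(v=8,ok=T)] out:P5(v=0); in:-
Tick 13: [PARSE:-, VALIDATE:-, TRANSFORM:-, EMIT:-] out:P6(v=8); in:-
P6: arrives tick 9, valid=True (id=6, id%3=0), emit tick 13, final value 8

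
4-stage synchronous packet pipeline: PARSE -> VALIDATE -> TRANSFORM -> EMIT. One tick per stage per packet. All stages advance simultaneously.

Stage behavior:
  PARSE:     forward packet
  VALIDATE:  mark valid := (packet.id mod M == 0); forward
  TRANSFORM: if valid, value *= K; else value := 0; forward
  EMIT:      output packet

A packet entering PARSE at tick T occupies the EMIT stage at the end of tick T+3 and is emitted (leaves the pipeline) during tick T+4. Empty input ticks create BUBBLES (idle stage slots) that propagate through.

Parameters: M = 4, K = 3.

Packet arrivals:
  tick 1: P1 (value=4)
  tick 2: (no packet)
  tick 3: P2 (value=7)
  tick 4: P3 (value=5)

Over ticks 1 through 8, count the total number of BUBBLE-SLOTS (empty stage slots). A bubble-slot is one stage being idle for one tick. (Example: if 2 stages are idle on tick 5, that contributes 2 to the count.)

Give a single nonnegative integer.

Tick 1: [PARSE:P1(v=4,ok=F), VALIDATE:-, TRANSFORM:-, EMIT:-] out:-; bubbles=3
Tick 2: [PARSE:-, VALIDATE:P1(v=4,ok=F), TRANSFORM:-, EMIT:-] out:-; bubbles=3
Tick 3: [PARSE:P2(v=7,ok=F), VALIDATE:-, TRANSFORM:P1(v=0,ok=F), EMIT:-] out:-; bubbles=2
Tick 4: [PARSE:P3(v=5,ok=F), VALIDATE:P2(v=7,ok=F), TRANSFORM:-, EMIT:P1(v=0,ok=F)] out:-; bubbles=1
Tick 5: [PARSE:-, VALIDATE:P3(v=5,ok=F), TRANSFORM:P2(v=0,ok=F), EMIT:-] out:P1(v=0); bubbles=2
Tick 6: [PARSE:-, VALIDATE:-, TRANSFORM:P3(v=0,ok=F), EMIT:P2(v=0,ok=F)] out:-; bubbles=2
Tick 7: [PARSE:-, VALIDATE:-, TRANSFORM:-, EMIT:P3(v=0,ok=F)] out:P2(v=0); bubbles=3
Tick 8: [PARSE:-, VALIDATE:-, TRANSFORM:-, EMIT:-] out:P3(v=0); bubbles=4
Total bubble-slots: 20

Answer: 20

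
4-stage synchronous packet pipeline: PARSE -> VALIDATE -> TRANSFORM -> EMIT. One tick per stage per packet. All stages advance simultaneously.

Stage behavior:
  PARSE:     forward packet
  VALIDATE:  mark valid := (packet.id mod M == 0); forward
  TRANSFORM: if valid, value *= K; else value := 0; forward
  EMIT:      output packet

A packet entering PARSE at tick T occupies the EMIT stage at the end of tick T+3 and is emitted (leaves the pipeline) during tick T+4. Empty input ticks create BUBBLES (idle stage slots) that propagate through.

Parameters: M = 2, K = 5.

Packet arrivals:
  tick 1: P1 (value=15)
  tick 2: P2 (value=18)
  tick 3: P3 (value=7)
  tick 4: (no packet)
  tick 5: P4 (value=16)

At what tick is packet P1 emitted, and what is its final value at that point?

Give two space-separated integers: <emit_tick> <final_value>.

Answer: 5 0

Derivation:
Tick 1: [PARSE:P1(v=15,ok=F), VALIDATE:-, TRANSFORM:-, EMIT:-] out:-; in:P1
Tick 2: [PARSE:P2(v=18,ok=F), VALIDATE:P1(v=15,ok=F), TRANSFORM:-, EMIT:-] out:-; in:P2
Tick 3: [PARSE:P3(v=7,ok=F), VALIDATE:P2(v=18,ok=T), TRANSFORM:P1(v=0,ok=F), EMIT:-] out:-; in:P3
Tick 4: [PARSE:-, VALIDATE:P3(v=7,ok=F), TRANSFORM:P2(v=90,ok=T), EMIT:P1(v=0,ok=F)] out:-; in:-
Tick 5: [PARSE:P4(v=16,ok=F), VALIDATE:-, TRANSFORM:P3(v=0,ok=F), EMIT:P2(v=90,ok=T)] out:P1(v=0); in:P4
Tick 6: [PARSE:-, VALIDATE:P4(v=16,ok=T), TRANSFORM:-, EMIT:P3(v=0,ok=F)] out:P2(v=90); in:-
Tick 7: [PARSE:-, VALIDATE:-, TRANSFORM:P4(v=80,ok=T), EMIT:-] out:P3(v=0); in:-
Tick 8: [PARSE:-, VALIDATE:-, TRANSFORM:-, EMIT:P4(v=80,ok=T)] out:-; in:-
Tick 9: [PARSE:-, VALIDATE:-, TRANSFORM:-, EMIT:-] out:P4(v=80); in:-
P1: arrives tick 1, valid=False (id=1, id%2=1), emit tick 5, final value 0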